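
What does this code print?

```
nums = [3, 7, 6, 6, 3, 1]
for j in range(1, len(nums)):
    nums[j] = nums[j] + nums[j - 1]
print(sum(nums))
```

j=1: nums[1] = 7+3 = 10 → [3, 10, 6, 6, 3, 1]
j=2: nums[2] = 6+10 = 16 → [3, 10, 16, 6, 3, 1]
j=3: nums[3] = 6+16 = 22 → [3, 10, 16, 22, 3, 1]
j=4: nums[4] = 3+22 = 25 → [3, 10, 16, 22, 25, 1]
j=5: nums[5] = 1+25 = 26 → [3, 10, 16, 22, 25, 26]
sum = 102

102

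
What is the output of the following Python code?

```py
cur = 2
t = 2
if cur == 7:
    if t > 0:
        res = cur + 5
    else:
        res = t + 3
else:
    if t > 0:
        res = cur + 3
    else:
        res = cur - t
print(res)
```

cur=2, t=2
cur == 7 is False; t > 0 is True
→ res = cur + 3 = 5

5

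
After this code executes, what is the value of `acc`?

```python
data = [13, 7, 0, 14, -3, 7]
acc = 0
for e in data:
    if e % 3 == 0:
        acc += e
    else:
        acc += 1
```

e=13: not %3==0, acc = 0+1 = 1
e=7: not %3==0, acc = 1+1 = 2
e=0: %3==0, acc = 2+0 = 2
e=14: not %3==0, acc = 2+1 = 3
e=-3: %3==0, acc = 3+(-3) = 0
e=7: not %3==0, acc = 0+1 = 1

1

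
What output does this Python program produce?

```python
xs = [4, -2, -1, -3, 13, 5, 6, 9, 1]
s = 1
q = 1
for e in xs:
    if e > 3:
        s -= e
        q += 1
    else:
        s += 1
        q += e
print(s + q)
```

-31

e=4: >3, s = 1-4 = -3; q=2
e=-2: not >3, s = (-3)+1 = -2; q=0
e=-1: not >3, s = (-2)+1 = -1; q=-1
e=-3: not >3, s = (-1)+1 = 0; q=-4
e=13: >3, s = 0-13 = -13; q=-3
e=5: >3, s = (-13)-5 = -18; q=-2
e=6: >3, s = (-18)-6 = -24; q=-1
e=9: >3, s = (-24)-9 = -33; q=0
e=1: not >3, s = (-33)+1 = -32; q=1
s+q = (-32)+1 = -31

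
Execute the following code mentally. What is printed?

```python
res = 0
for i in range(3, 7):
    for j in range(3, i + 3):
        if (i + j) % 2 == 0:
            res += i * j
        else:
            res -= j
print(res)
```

210

i=3,j=3: even sum, res = 0+9 = 9
i=3,j=4: odd sum, res = 9-4 = 5
i=3,j=5: even sum, res = 5+15 = 20
i=4,j=3: odd sum, res = 20-3 = 17
i=4,j=4: even sum, res = 17+16 = 33
i=4,j=5: odd sum, res = 33-5 = 28
i=4,j=6: even sum, res = 28+24 = 52
i=5,j=3: even sum, res = 52+15 = 67
i=5,j=4: odd sum, res = 67-4 = 63
i=5,j=5: even sum, res = 63+25 = 88
i=5,j=6: odd sum, res = 88-6 = 82
i=5,j=7: even sum, res = 82+35 = 117
i=6,j=3: odd sum, res = 117-3 = 114
i=6,j=4: even sum, res = 114+24 = 138
i=6,j=5: odd sum, res = 138-5 = 133
i=6,j=6: even sum, res = 133+36 = 169
i=6,j=7: odd sum, res = 169-7 = 162
i=6,j=8: even sum, res = 162+48 = 210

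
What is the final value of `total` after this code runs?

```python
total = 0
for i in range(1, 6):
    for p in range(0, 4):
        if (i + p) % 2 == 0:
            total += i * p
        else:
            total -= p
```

34

i=1,p=0: odd sum, total = 0-0 = 0
i=1,p=1: even sum, total = 0+1 = 1
i=1,p=2: odd sum, total = 1-2 = -1
i=1,p=3: even sum, total = (-1)+3 = 2
i=2,p=0: even sum, total = 2+0 = 2
i=2,p=1: odd sum, total = 2-1 = 1
i=2,p=2: even sum, total = 1+4 = 5
i=2,p=3: odd sum, total = 5-3 = 2
i=3,p=0: odd sum, total = 2-0 = 2
i=3,p=1: even sum, total = 2+3 = 5
i=3,p=2: odd sum, total = 5-2 = 3
i=3,p=3: even sum, total = 3+9 = 12
i=4,p=0: even sum, total = 12+0 = 12
i=4,p=1: odd sum, total = 12-1 = 11
i=4,p=2: even sum, total = 11+8 = 19
i=4,p=3: odd sum, total = 19-3 = 16
i=5,p=0: odd sum, total = 16-0 = 16
i=5,p=1: even sum, total = 16+5 = 21
i=5,p=2: odd sum, total = 21-2 = 19
i=5,p=3: even sum, total = 19+15 = 34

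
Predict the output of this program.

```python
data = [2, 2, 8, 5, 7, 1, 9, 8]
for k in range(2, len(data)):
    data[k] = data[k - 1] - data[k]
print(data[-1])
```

-36

k=2: data[2] = 2-8 = -6 → [2, 2, -6, 5, 7, 1, 9, 8]
k=3: data[3] = (-6)-5 = -11 → [2, 2, -6, -11, 7, 1, 9, 8]
k=4: data[4] = (-11)-7 = -18 → [2, 2, -6, -11, -18, 1, 9, 8]
k=5: data[5] = (-18)-1 = -19 → [2, 2, -6, -11, -18, -19, 9, 8]
k=6: data[6] = (-19)-9 = -28 → [2, 2, -6, -11, -18, -19, -28, 8]
k=7: data[7] = (-28)-8 = -36 → [2, 2, -6, -11, -18, -19, -28, -36]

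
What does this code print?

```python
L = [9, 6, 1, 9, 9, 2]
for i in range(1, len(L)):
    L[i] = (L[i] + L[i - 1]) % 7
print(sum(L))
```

23

i=1: L[1] = (6+9)%7 = 1 → [9, 1, 1, 9, 9, 2]
i=2: L[2] = (1+1)%7 = 2 → [9, 1, 2, 9, 9, 2]
i=3: L[3] = (9+2)%7 = 4 → [9, 1, 2, 4, 9, 2]
i=4: L[4] = (9+4)%7 = 6 → [9, 1, 2, 4, 6, 2]
i=5: L[5] = (2+6)%7 = 1 → [9, 1, 2, 4, 6, 1]
sum = 23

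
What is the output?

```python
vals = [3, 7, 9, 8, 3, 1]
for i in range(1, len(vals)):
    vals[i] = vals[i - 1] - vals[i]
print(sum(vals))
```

i=1: vals[1] = 3-7 = -4 → [3, -4, 9, 8, 3, 1]
i=2: vals[2] = (-4)-9 = -13 → [3, -4, -13, 8, 3, 1]
i=3: vals[3] = (-13)-8 = -21 → [3, -4, -13, -21, 3, 1]
i=4: vals[4] = (-21)-3 = -24 → [3, -4, -13, -21, -24, 1]
i=5: vals[5] = (-24)-1 = -25 → [3, -4, -13, -21, -24, -25]
sum = -84

-84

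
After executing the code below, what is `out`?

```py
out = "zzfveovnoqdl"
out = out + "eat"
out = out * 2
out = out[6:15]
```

'vnoqdleat'

+ 'eat' → 'zzfveovnoqdleat'
repeat ×2 → 'zzfveovnoqdleatzzfveovnoqdleat'
slice [6:15] → 'vnoqdleat'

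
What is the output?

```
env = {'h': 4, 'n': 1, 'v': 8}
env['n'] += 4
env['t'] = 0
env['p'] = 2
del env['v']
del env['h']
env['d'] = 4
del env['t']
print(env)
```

env['n'] = 1+4 = 5 → {'h': 4, 'n': 5, 'v': 8}
env['t'] = 0 → {'h': 4, 'n': 5, 'v': 8, 't': 0}
env['p'] = 2 → {'h': 4, 'n': 5, 'v': 8, 't': 0, 'p': 2}
del 'v' → {'h': 4, 'n': 5, 't': 0, 'p': 2}
del 'h' → {'n': 5, 't': 0, 'p': 2}
env['d'] = 4 → {'n': 5, 't': 0, 'p': 2, 'd': 4}
del 't' → {'n': 5, 'p': 2, 'd': 4}

{'n': 5, 'p': 2, 'd': 4}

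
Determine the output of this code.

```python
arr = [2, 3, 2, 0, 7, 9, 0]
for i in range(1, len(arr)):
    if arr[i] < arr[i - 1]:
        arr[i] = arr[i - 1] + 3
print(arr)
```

[2, 3, 6, 9, 12, 15, 18]

i=1: 3>=2, unchanged → [2, 3, 2, 0, 7, 9, 0]
i=2: 2<3, arr[2] = 3+3 = 6 → [2, 3, 6, 0, 7, 9, 0]
i=3: 0<6, arr[3] = 6+3 = 9 → [2, 3, 6, 9, 7, 9, 0]
i=4: 7<9, arr[4] = 9+3 = 12 → [2, 3, 6, 9, 12, 9, 0]
i=5: 9<12, arr[5] = 12+3 = 15 → [2, 3, 6, 9, 12, 15, 0]
i=6: 0<15, arr[6] = 15+3 = 18 → [2, 3, 6, 9, 12, 15, 18]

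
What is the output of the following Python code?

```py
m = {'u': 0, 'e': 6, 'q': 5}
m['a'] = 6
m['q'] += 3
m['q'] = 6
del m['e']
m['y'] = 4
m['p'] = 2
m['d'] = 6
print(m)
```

{'u': 0, 'q': 6, 'a': 6, 'y': 4, 'p': 2, 'd': 6}

m['a'] = 6 → {'u': 0, 'e': 6, 'q': 5, 'a': 6}
m['q'] = 5+3 = 8 → {'u': 0, 'e': 6, 'q': 8, 'a': 6}
m['q'] = 6 → {'u': 0, 'e': 6, 'q': 6, 'a': 6}
del 'e' → {'u': 0, 'q': 6, 'a': 6}
m['y'] = 4 → {'u': 0, 'q': 6, 'a': 6, 'y': 4}
m['p'] = 2 → {'u': 0, 'q': 6, 'a': 6, 'y': 4, 'p': 2}
m['d'] = 6 → {'u': 0, 'q': 6, 'a': 6, 'y': 4, 'p': 2, 'd': 6}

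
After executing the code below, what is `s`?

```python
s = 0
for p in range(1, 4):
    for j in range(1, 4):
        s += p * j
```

36

p=1,j=1: s = 0+1 = 1
p=1,j=2: s = 1+2 = 3
p=1,j=3: s = 3+3 = 6
p=2,j=1: s = 6+2 = 8
p=2,j=2: s = 8+4 = 12
p=2,j=3: s = 12+6 = 18
p=3,j=1: s = 18+3 = 21
p=3,j=2: s = 21+6 = 27
p=3,j=3: s = 27+9 = 36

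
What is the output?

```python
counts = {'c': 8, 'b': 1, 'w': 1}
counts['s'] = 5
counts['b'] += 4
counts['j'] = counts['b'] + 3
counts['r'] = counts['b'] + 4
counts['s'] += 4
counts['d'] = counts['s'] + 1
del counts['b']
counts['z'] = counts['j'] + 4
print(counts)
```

{'c': 8, 'w': 1, 's': 9, 'j': 8, 'r': 9, 'd': 10, 'z': 12}

counts['s'] = 5 → {'c': 8, 'b': 1, 'w': 1, 's': 5}
counts['b'] = 1+4 = 5 → {'c': 8, 'b': 5, 'w': 1, 's': 5}
counts['j'] = counts['b']+3 = 8 → {'c': 8, 'b': 5, 'w': 1, 's': 5, 'j': 8}
counts['r'] = counts['b']+4 = 9 → {'c': 8, 'b': 5, 'w': 1, 's': 5, 'j': 8, 'r': 9}
counts['s'] = 5+4 = 9 → {'c': 8, 'b': 5, 'w': 1, 's': 9, 'j': 8, 'r': 9}
counts['d'] = counts['s']+1 = 10 → {'c': 8, 'b': 5, 'w': 1, 's': 9, 'j': 8, 'r': 9, 'd': 10}
del 'b' → {'c': 8, 'w': 1, 's': 9, 'j': 8, 'r': 9, 'd': 10}
counts['z'] = counts['j']+4 = 12 → {'c': 8, 'w': 1, 's': 9, 'j': 8, 'r': 9, 'd': 10, 'z': 12}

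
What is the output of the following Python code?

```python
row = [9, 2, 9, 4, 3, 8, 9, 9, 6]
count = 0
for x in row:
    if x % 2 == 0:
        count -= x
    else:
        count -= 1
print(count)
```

-25

x=9: not even, count = 0-1 = -1
x=2: even, count = (-1)-2 = -3
x=9: not even, count = (-3)-1 = -4
x=4: even, count = (-4)-4 = -8
x=3: not even, count = (-8)-1 = -9
x=8: even, count = (-9)-8 = -17
x=9: not even, count = (-17)-1 = -18
x=9: not even, count = (-18)-1 = -19
x=6: even, count = (-19)-6 = -25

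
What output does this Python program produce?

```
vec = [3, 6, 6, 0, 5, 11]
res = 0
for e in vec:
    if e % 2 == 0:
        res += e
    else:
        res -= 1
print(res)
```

9

e=3: not even, res = 0-1 = -1
e=6: even, res = (-1)+6 = 5
e=6: even, res = 5+6 = 11
e=0: even, res = 11+0 = 11
e=5: not even, res = 11-1 = 10
e=11: not even, res = 10-1 = 9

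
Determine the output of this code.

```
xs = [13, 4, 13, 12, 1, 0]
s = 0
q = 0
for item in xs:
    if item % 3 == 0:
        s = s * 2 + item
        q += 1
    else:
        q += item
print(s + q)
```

item=13: not %3==0; q=13
item=4: not %3==0; q=17
item=13: not %3==0; q=30
item=12: %3==0, s = 0*2+12 = 12; q=31
item=1: not %3==0; q=32
item=0: %3==0, s = 12*2+0 = 24; q=33
s+q = 24+33 = 57

57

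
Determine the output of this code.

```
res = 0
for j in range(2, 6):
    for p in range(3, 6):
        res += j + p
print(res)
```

90

j=2,p=3: res = 0+5 = 5
j=2,p=4: res = 5+6 = 11
j=2,p=5: res = 11+7 = 18
j=3,p=3: res = 18+6 = 24
j=3,p=4: res = 24+7 = 31
j=3,p=5: res = 31+8 = 39
j=4,p=3: res = 39+7 = 46
j=4,p=4: res = 46+8 = 54
j=4,p=5: res = 54+9 = 63
j=5,p=3: res = 63+8 = 71
j=5,p=4: res = 71+9 = 80
j=5,p=5: res = 80+10 = 90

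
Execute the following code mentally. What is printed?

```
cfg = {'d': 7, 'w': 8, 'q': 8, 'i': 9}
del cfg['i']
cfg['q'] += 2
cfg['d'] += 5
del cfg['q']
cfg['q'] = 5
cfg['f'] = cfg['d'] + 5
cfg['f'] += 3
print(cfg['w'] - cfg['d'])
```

del 'i' → {'d': 7, 'w': 8, 'q': 8}
cfg['q'] = 8+2 = 10 → {'d': 7, 'w': 8, 'q': 10}
cfg['d'] = 7+5 = 12 → {'d': 12, 'w': 8, 'q': 10}
del 'q' → {'d': 12, 'w': 8}
cfg['q'] = 5 → {'d': 12, 'w': 8, 'q': 5}
cfg['f'] = cfg['d']+5 = 17 → {'d': 12, 'w': 8, 'q': 5, 'f': 17}
cfg['f'] = 17+3 = 20 → {'d': 12, 'w': 8, 'q': 5, 'f': 20}
cfg['w']-cfg['d'] = 8-12 = -4

-4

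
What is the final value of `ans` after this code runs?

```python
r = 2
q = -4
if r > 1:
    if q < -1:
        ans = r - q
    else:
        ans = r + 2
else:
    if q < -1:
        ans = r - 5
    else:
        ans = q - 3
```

r=2, q=-4
r > 1 is True; q < -1 is True
→ ans = r - q = 6

6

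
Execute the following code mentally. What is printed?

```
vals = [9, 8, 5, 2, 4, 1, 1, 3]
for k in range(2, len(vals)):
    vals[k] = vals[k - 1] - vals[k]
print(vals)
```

k=2: vals[2] = 8-5 = 3 → [9, 8, 3, 2, 4, 1, 1, 3]
k=3: vals[3] = 3-2 = 1 → [9, 8, 3, 1, 4, 1, 1, 3]
k=4: vals[4] = 1-4 = -3 → [9, 8, 3, 1, -3, 1, 1, 3]
k=5: vals[5] = (-3)-1 = -4 → [9, 8, 3, 1, -3, -4, 1, 3]
k=6: vals[6] = (-4)-1 = -5 → [9, 8, 3, 1, -3, -4, -5, 3]
k=7: vals[7] = (-5)-3 = -8 → [9, 8, 3, 1, -3, -4, -5, -8]

[9, 8, 3, 1, -3, -4, -5, -8]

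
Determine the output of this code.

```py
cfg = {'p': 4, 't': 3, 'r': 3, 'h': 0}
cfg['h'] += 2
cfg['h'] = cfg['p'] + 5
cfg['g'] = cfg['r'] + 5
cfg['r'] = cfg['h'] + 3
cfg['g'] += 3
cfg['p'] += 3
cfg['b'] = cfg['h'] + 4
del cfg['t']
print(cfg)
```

cfg['h'] = 0+2 = 2 → {'p': 4, 't': 3, 'r': 3, 'h': 2}
cfg['h'] = cfg['p']+5 = 9 → {'p': 4, 't': 3, 'r': 3, 'h': 9}
cfg['g'] = cfg['r']+5 = 8 → {'p': 4, 't': 3, 'r': 3, 'h': 9, 'g': 8}
cfg['r'] = cfg['h']+3 = 12 → {'p': 4, 't': 3, 'r': 12, 'h': 9, 'g': 8}
cfg['g'] = 8+3 = 11 → {'p': 4, 't': 3, 'r': 12, 'h': 9, 'g': 11}
cfg['p'] = 4+3 = 7 → {'p': 7, 't': 3, 'r': 12, 'h': 9, 'g': 11}
cfg['b'] = cfg['h']+4 = 13 → {'p': 7, 't': 3, 'r': 12, 'h': 9, 'g': 11, 'b': 13}
del 't' → {'p': 7, 'r': 12, 'h': 9, 'g': 11, 'b': 13}

{'p': 7, 'r': 12, 'h': 9, 'g': 11, 'b': 13}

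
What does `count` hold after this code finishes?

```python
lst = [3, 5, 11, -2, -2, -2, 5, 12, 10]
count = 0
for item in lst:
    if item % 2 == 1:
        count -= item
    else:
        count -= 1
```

item=3: odd, count = 0-3 = -3
item=5: odd, count = (-3)-5 = -8
item=11: odd, count = (-8)-11 = -19
item=-2: not odd, count = (-19)-1 = -20
item=-2: not odd, count = (-20)-1 = -21
item=-2: not odd, count = (-21)-1 = -22
item=5: odd, count = (-22)-5 = -27
item=12: not odd, count = (-27)-1 = -28
item=10: not odd, count = (-28)-1 = -29

-29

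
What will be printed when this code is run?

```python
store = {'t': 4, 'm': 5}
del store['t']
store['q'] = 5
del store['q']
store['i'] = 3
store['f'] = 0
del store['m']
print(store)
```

{'i': 3, 'f': 0}

del 't' → {'m': 5}
store['q'] = 5 → {'m': 5, 'q': 5}
del 'q' → {'m': 5}
store['i'] = 3 → {'m': 5, 'i': 3}
store['f'] = 0 → {'m': 5, 'i': 3, 'f': 0}
del 'm' → {'i': 3, 'f': 0}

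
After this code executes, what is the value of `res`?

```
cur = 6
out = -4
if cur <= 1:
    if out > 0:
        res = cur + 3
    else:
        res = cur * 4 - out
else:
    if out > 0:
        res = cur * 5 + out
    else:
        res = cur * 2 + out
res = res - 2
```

cur=6, out=-4
cur <= 1 is False; out > 0 is False
→ res = cur * 2 + out = 8
res = 8-2 = 6

6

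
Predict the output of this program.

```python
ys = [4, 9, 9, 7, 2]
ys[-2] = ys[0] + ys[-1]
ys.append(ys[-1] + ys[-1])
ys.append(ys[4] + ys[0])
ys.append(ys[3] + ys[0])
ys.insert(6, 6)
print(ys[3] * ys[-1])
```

60

ys[-2] = ys[0]+ys[-1] = 4+2 = 6 → [4, 9, 9, 6, 2]
append ys[-1]+ys[-1] = 2+2 = 4 → [4, 9, 9, 6, 2, 4]
append ys[4]+ys[0] = 2+4 = 6 → [4, 9, 9, 6, 2, 4, 6]
append ys[3]+ys[0] = 6+4 = 10 → [4, 9, 9, 6, 2, 4, 6, 10]
insert 6 at 6 → [4, 9, 9, 6, 2, 4, 6, 6, 10]
ys[3]*ys[-1] = 6*10 = 60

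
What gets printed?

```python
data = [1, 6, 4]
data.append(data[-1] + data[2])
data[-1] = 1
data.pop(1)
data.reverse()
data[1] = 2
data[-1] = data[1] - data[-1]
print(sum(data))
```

4

append data[-1]+data[2] = 4+4 = 8 → [1, 6, 4, 8]
data[-1] = 1 → [1, 6, 4, 1]
pop(1) removes 6 → [1, 4, 1]
reverse → [1, 4, 1]
data[1] = 2 → [1, 2, 1]
data[-1] = data[1]-data[-1] = 2-1 = 1 → [1, 2, 1]
sum = 4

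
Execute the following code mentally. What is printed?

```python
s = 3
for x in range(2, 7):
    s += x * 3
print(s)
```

x=2: s = 3+2*3 = 9
x=3: s = 9+3*3 = 18
x=4: s = 18+4*3 = 30
x=5: s = 30+5*3 = 45
x=6: s = 45+6*3 = 63

63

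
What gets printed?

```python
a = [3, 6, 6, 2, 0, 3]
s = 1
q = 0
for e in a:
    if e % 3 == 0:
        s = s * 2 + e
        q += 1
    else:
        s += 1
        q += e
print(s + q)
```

e=3: %3==0, s = 1*2+3 = 5; q=1
e=6: %3==0, s = 5*2+6 = 16; q=2
e=6: %3==0, s = 16*2+6 = 38; q=3
e=2: not %3==0, s = 38+1 = 39; q=5
e=0: %3==0, s = 39*2+0 = 78; q=6
e=3: %3==0, s = 78*2+3 = 159; q=7
s+q = 159+7 = 166

166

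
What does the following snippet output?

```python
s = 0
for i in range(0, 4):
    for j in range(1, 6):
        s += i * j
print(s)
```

90

i=0,j=1: s = 0+0 = 0
i=0,j=2: s = 0+0 = 0
i=0,j=3: s = 0+0 = 0
i=0,j=4: s = 0+0 = 0
i=0,j=5: s = 0+0 = 0
i=1,j=1: s = 0+1 = 1
i=1,j=2: s = 1+2 = 3
i=1,j=3: s = 3+3 = 6
i=1,j=4: s = 6+4 = 10
i=1,j=5: s = 10+5 = 15
i=2,j=1: s = 15+2 = 17
i=2,j=2: s = 17+4 = 21
i=2,j=3: s = 21+6 = 27
i=2,j=4: s = 27+8 = 35
i=2,j=5: s = 35+10 = 45
i=3,j=1: s = 45+3 = 48
i=3,j=2: s = 48+6 = 54
i=3,j=3: s = 54+9 = 63
i=3,j=4: s = 63+12 = 75
i=3,j=5: s = 75+15 = 90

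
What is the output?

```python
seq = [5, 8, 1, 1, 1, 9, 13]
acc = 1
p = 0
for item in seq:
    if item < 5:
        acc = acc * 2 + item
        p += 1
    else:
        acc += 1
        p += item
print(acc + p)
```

item=5: not <5, acc = 1+1 = 2; p=5
item=8: not <5, acc = 2+1 = 3; p=13
item=1: <5, acc = 3*2+1 = 7; p=14
item=1: <5, acc = 7*2+1 = 15; p=15
item=1: <5, acc = 15*2+1 = 31; p=16
item=9: not <5, acc = 31+1 = 32; p=25
item=13: not <5, acc = 32+1 = 33; p=38
acc+p = 33+38 = 71

71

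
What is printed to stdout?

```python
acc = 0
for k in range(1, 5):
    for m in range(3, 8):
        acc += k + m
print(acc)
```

150

k=1,m=3: acc = 0+4 = 4
k=1,m=4: acc = 4+5 = 9
k=1,m=5: acc = 9+6 = 15
k=1,m=6: acc = 15+7 = 22
k=1,m=7: acc = 22+8 = 30
k=2,m=3: acc = 30+5 = 35
k=2,m=4: acc = 35+6 = 41
k=2,m=5: acc = 41+7 = 48
k=2,m=6: acc = 48+8 = 56
k=2,m=7: acc = 56+9 = 65
k=3,m=3: acc = 65+6 = 71
k=3,m=4: acc = 71+7 = 78
k=3,m=5: acc = 78+8 = 86
k=3,m=6: acc = 86+9 = 95
k=3,m=7: acc = 95+10 = 105
k=4,m=3: acc = 105+7 = 112
k=4,m=4: acc = 112+8 = 120
k=4,m=5: acc = 120+9 = 129
k=4,m=6: acc = 129+10 = 139
k=4,m=7: acc = 139+11 = 150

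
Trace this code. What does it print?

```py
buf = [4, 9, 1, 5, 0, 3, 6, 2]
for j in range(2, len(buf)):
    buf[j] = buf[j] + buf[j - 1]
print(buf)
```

j=2: buf[2] = 1+9 = 10 → [4, 9, 10, 5, 0, 3, 6, 2]
j=3: buf[3] = 5+10 = 15 → [4, 9, 10, 15, 0, 3, 6, 2]
j=4: buf[4] = 0+15 = 15 → [4, 9, 10, 15, 15, 3, 6, 2]
j=5: buf[5] = 3+15 = 18 → [4, 9, 10, 15, 15, 18, 6, 2]
j=6: buf[6] = 6+18 = 24 → [4, 9, 10, 15, 15, 18, 24, 2]
j=7: buf[7] = 2+24 = 26 → [4, 9, 10, 15, 15, 18, 24, 26]

[4, 9, 10, 15, 15, 18, 24, 26]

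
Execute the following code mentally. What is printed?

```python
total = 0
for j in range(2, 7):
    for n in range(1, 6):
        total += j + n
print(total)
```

j=2,n=1: total = 0+3 = 3
j=2,n=2: total = 3+4 = 7
j=2,n=3: total = 7+5 = 12
j=2,n=4: total = 12+6 = 18
j=2,n=5: total = 18+7 = 25
j=3,n=1: total = 25+4 = 29
j=3,n=2: total = 29+5 = 34
j=3,n=3: total = 34+6 = 40
j=3,n=4: total = 40+7 = 47
j=3,n=5: total = 47+8 = 55
j=4,n=1: total = 55+5 = 60
j=4,n=2: total = 60+6 = 66
j=4,n=3: total = 66+7 = 73
j=4,n=4: total = 73+8 = 81
j=4,n=5: total = 81+9 = 90
j=5,n=1: total = 90+6 = 96
j=5,n=2: total = 96+7 = 103
j=5,n=3: total = 103+8 = 111
j=5,n=4: total = 111+9 = 120
j=5,n=5: total = 120+10 = 130
j=6,n=1: total = 130+7 = 137
j=6,n=2: total = 137+8 = 145
j=6,n=3: total = 145+9 = 154
j=6,n=4: total = 154+10 = 164
j=6,n=5: total = 164+11 = 175

175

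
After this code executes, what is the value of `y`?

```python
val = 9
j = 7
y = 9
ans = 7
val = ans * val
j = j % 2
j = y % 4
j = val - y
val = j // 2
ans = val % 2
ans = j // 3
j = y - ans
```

9

val = 7*9 = 63
j = 7%2 = 1
j = 9%4 = 1
j = 63-9 = 54
val = 54//2 = 27
ans = 27%2 = 1
ans = 54//3 = 18
j = 9-18 = -9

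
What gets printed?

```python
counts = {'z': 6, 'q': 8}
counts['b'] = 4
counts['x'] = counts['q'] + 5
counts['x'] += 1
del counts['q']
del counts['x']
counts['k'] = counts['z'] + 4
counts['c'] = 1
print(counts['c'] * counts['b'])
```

counts['b'] = 4 → {'z': 6, 'q': 8, 'b': 4}
counts['x'] = counts['q']+5 = 13 → {'z': 6, 'q': 8, 'b': 4, 'x': 13}
counts['x'] = 13+1 = 14 → {'z': 6, 'q': 8, 'b': 4, 'x': 14}
del 'q' → {'z': 6, 'b': 4, 'x': 14}
del 'x' → {'z': 6, 'b': 4}
counts['k'] = counts['z']+4 = 10 → {'z': 6, 'b': 4, 'k': 10}
counts['c'] = 1 → {'z': 6, 'b': 4, 'k': 10, 'c': 1}
counts['c']*counts['b'] = 1*4 = 4

4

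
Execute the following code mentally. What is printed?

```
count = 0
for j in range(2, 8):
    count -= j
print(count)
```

-27

j=2: count = 0-2 = -2
j=3: count = (-2)-3 = -5
j=4: count = (-5)-4 = -9
j=5: count = (-9)-5 = -14
j=6: count = (-14)-6 = -20
j=7: count = (-20)-7 = -27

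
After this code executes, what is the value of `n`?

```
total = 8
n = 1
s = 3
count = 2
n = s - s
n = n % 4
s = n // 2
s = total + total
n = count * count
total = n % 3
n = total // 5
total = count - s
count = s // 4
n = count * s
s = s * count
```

n = 3-3 = 0
n = 0%4 = 0
s = 0//2 = 0
s = 8+8 = 16
n = 2*2 = 4
total = 4%3 = 1
n = 1//5 = 0
total = 2-16 = -14
count = 16//4 = 4
n = 4*16 = 64
s = 16*4 = 64

64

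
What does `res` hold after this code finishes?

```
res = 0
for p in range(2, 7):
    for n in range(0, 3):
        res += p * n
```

p=2,n=0: res = 0+0 = 0
p=2,n=1: res = 0+2 = 2
p=2,n=2: res = 2+4 = 6
p=3,n=0: res = 6+0 = 6
p=3,n=1: res = 6+3 = 9
p=3,n=2: res = 9+6 = 15
p=4,n=0: res = 15+0 = 15
p=4,n=1: res = 15+4 = 19
p=4,n=2: res = 19+8 = 27
p=5,n=0: res = 27+0 = 27
p=5,n=1: res = 27+5 = 32
p=5,n=2: res = 32+10 = 42
p=6,n=0: res = 42+0 = 42
p=6,n=1: res = 42+6 = 48
p=6,n=2: res = 48+12 = 60

60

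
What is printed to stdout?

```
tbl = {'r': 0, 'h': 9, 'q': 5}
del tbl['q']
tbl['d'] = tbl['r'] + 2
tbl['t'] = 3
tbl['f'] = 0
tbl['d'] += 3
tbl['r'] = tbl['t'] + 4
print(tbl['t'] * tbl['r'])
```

del 'q' → {'r': 0, 'h': 9}
tbl['d'] = tbl['r']+2 = 2 → {'r': 0, 'h': 9, 'd': 2}
tbl['t'] = 3 → {'r': 0, 'h': 9, 'd': 2, 't': 3}
tbl['f'] = 0 → {'r': 0, 'h': 9, 'd': 2, 't': 3, 'f': 0}
tbl['d'] = 2+3 = 5 → {'r': 0, 'h': 9, 'd': 5, 't': 3, 'f': 0}
tbl['r'] = tbl['t']+4 = 7 → {'r': 7, 'h': 9, 'd': 5, 't': 3, 'f': 0}
tbl['t']*tbl['r'] = 3*7 = 21

21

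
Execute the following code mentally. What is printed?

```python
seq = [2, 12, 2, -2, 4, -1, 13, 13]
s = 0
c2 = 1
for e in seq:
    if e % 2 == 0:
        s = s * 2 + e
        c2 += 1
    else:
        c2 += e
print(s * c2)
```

4216

e=2: even, s = 0*2+2 = 2; c2=2
e=12: even, s = 2*2+12 = 16; c2=3
e=2: even, s = 16*2+2 = 34; c2=4
e=-2: even, s = 34*2+(-2) = 66; c2=5
e=4: even, s = 66*2+4 = 136; c2=6
e=-1: not even; c2=5
e=13: not even; c2=18
e=13: not even; c2=31
s*c2 = 136*31 = 4216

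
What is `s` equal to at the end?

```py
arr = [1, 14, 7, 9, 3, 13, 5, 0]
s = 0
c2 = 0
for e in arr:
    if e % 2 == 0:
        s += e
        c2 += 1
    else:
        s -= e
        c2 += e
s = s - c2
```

e=1: not even, s = 0-1 = -1; c2=1
e=14: even, s = (-1)+14 = 13; c2=2
e=7: not even, s = 13-7 = 6; c2=9
e=9: not even, s = 6-9 = -3; c2=18
e=3: not even, s = (-3)-3 = -6; c2=21
e=13: not even, s = (-6)-13 = -19; c2=34
e=5: not even, s = (-19)-5 = -24; c2=39
e=0: even, s = (-24)+0 = -24; c2=40
s-c2 = (-24)-40 = -64

-64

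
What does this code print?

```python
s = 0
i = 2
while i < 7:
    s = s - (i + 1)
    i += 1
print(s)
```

-25

i=2: s = 0-3 = -3
i=3: s = (-3)-4 = -7
i=4: s = (-7)-5 = -12
i=5: s = (-12)-6 = -18
i=6: s = (-18)-7 = -25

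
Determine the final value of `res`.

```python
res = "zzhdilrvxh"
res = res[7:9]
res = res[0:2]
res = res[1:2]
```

'x'

slice [7:9] → 'vx'
slice [0:2] → 'vx'
slice [1:2] → 'x'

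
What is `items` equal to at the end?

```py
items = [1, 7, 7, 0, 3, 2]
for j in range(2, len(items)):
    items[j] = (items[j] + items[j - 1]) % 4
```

j=2: items[2] = (7+7)%4 = 2 → [1, 7, 2, 0, 3, 2]
j=3: items[3] = (0+2)%4 = 2 → [1, 7, 2, 2, 3, 2]
j=4: items[4] = (3+2)%4 = 1 → [1, 7, 2, 2, 1, 2]
j=5: items[5] = (2+1)%4 = 3 → [1, 7, 2, 2, 1, 3]

[1, 7, 2, 2, 1, 3]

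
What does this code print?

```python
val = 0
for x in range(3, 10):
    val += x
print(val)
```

x=3: val = 0+3 = 3
x=4: val = 3+4 = 7
x=5: val = 7+5 = 12
x=6: val = 12+6 = 18
x=7: val = 18+7 = 25
x=8: val = 25+8 = 33
x=9: val = 33+9 = 42

42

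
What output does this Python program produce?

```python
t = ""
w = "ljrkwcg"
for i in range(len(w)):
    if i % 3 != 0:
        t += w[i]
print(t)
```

jrwc

i=0: skip
i=1: add 'j' → 'j'
i=2: add 'r' → 'jr'
i=3: skip
i=4: add 'w' → 'jrw'
i=5: add 'c' → 'jrwc'
i=6: skip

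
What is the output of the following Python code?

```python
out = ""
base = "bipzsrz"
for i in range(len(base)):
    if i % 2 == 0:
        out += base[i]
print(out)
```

i=0: add 'b' → 'b'
i=1: skip
i=2: add 'p' → 'bp'
i=3: skip
i=4: add 's' → 'bps'
i=5: skip
i=6: add 'z' → 'bpsz'

bpsz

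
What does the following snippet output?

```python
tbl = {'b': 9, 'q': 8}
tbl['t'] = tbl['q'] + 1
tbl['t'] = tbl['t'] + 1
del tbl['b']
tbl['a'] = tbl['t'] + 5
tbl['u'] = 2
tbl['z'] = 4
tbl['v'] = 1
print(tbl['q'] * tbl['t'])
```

tbl['t'] = tbl['q']+1 = 9 → {'b': 9, 'q': 8, 't': 9}
tbl['t'] = tbl['t']+1 = 10 → {'b': 9, 'q': 8, 't': 10}
del 'b' → {'q': 8, 't': 10}
tbl['a'] = tbl['t']+5 = 15 → {'q': 8, 't': 10, 'a': 15}
tbl['u'] = 2 → {'q': 8, 't': 10, 'a': 15, 'u': 2}
tbl['z'] = 4 → {'q': 8, 't': 10, 'a': 15, 'u': 2, 'z': 4}
tbl['v'] = 1 → {'q': 8, 't': 10, 'a': 15, 'u': 2, 'z': 4, 'v': 1}
tbl['q']*tbl['t'] = 8*10 = 80

80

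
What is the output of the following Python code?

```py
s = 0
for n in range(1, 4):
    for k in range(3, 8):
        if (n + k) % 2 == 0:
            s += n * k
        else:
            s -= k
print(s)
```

n=1,k=3: even sum, s = 0+3 = 3
n=1,k=4: odd sum, s = 3-4 = -1
n=1,k=5: even sum, s = (-1)+5 = 4
n=1,k=6: odd sum, s = 4-6 = -2
n=1,k=7: even sum, s = (-2)+7 = 5
n=2,k=3: odd sum, s = 5-3 = 2
n=2,k=4: even sum, s = 2+8 = 10
n=2,k=5: odd sum, s = 10-5 = 5
n=2,k=6: even sum, s = 5+12 = 17
n=2,k=7: odd sum, s = 17-7 = 10
n=3,k=3: even sum, s = 10+9 = 19
n=3,k=4: odd sum, s = 19-4 = 15
n=3,k=5: even sum, s = 15+15 = 30
n=3,k=6: odd sum, s = 30-6 = 24
n=3,k=7: even sum, s = 24+21 = 45

45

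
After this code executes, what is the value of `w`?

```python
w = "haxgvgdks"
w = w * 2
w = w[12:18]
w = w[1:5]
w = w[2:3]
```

repeat ×2 → 'haxgvgdkshaxgvgdks'
slice [12:18] → 'gvgdks'
slice [1:5] → 'vgdk'
slice [2:3] → 'd'

'd'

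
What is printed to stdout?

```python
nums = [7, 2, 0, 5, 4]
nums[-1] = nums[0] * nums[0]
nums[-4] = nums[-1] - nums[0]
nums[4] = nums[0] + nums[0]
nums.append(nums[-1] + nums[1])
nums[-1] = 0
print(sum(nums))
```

nums[-1] = nums[0]*nums[0] = 7*7 = 49 → [7, 2, 0, 5, 49]
nums[-4] = nums[-1]-nums[0] = 49-7 = 42 → [7, 42, 0, 5, 49]
nums[4] = nums[0]+nums[0] = 7+7 = 14 → [7, 42, 0, 5, 14]
append nums[-1]+nums[1] = 14+42 = 56 → [7, 42, 0, 5, 14, 56]
nums[-1] = 0 → [7, 42, 0, 5, 14, 0]
sum = 68

68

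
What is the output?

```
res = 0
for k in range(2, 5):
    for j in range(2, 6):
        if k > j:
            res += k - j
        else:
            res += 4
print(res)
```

k=2,j=2: not 2>2, res = 0+4 = 4
k=2,j=3: not 2>3, res = 4+4 = 8
k=2,j=4: not 2>4, res = 8+4 = 12
k=2,j=5: not 2>5, res = 12+4 = 16
k=3,j=2: 3>2, res = 16+1 = 17
k=3,j=3: not 3>3, res = 17+4 = 21
k=3,j=4: not 3>4, res = 21+4 = 25
k=3,j=5: not 3>5, res = 25+4 = 29
k=4,j=2: 4>2, res = 29+2 = 31
k=4,j=3: 4>3, res = 31+1 = 32
k=4,j=4: not 4>4, res = 32+4 = 36
k=4,j=5: not 4>5, res = 36+4 = 40

40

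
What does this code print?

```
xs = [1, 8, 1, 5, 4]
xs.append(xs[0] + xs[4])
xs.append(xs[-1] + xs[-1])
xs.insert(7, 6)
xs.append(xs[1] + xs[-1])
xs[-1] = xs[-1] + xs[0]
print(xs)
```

[1, 8, 1, 5, 4, 5, 10, 6, 15]

append xs[0]+xs[4] = 1+4 = 5 → [1, 8, 1, 5, 4, 5]
append xs[-1]+xs[-1] = 5+5 = 10 → [1, 8, 1, 5, 4, 5, 10]
insert 6 at 7 → [1, 8, 1, 5, 4, 5, 10, 6]
append xs[1]+xs[-1] = 8+6 = 14 → [1, 8, 1, 5, 4, 5, 10, 6, 14]
xs[-1] = xs[-1]+xs[0] = 14+1 = 15 → [1, 8, 1, 5, 4, 5, 10, 6, 15]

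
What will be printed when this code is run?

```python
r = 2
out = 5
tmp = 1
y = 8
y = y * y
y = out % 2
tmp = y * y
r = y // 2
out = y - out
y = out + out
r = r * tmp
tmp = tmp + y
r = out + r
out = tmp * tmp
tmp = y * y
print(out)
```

y = 8*8 = 64
y = 5%2 = 1
tmp = 1*1 = 1
r = 1//2 = 0
out = 1-5 = -4
y = (-4)+(-4) = -8
r = 0*1 = 0
tmp = 1+(-8) = -7
r = (-4)+0 = -4
out = (-7)*(-7) = 49
tmp = (-8)*(-8) = 64

49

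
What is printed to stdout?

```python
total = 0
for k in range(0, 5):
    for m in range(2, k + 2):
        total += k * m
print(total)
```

k=1,m=2: total = 0+2 = 2
k=2,m=2: total = 2+4 = 6
k=2,m=3: total = 6+6 = 12
k=3,m=2: total = 12+6 = 18
k=3,m=3: total = 18+9 = 27
k=3,m=4: total = 27+12 = 39
k=4,m=2: total = 39+8 = 47
k=4,m=3: total = 47+12 = 59
k=4,m=4: total = 59+16 = 75
k=4,m=5: total = 75+20 = 95

95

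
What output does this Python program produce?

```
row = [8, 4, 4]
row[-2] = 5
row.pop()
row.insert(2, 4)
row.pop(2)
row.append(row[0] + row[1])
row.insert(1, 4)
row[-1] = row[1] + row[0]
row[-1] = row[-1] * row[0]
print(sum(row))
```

113

row[-2] = 5 → [8, 5, 4]
pop() removes 4 → [8, 5]
insert 4 at 2 → [8, 5, 4]
pop(2) removes 4 → [8, 5]
append row[0]+row[1] = 8+5 = 13 → [8, 5, 13]
insert 4 at 1 → [8, 4, 5, 13]
row[-1] = row[1]+row[0] = 4+8 = 12 → [8, 4, 5, 12]
row[-1] = row[-1]*row[0] = 12*8 = 96 → [8, 4, 5, 96]
sum = 113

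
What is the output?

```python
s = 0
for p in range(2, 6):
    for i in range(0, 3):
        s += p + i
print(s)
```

p=2,i=0: s = 0+2 = 2
p=2,i=1: s = 2+3 = 5
p=2,i=2: s = 5+4 = 9
p=3,i=0: s = 9+3 = 12
p=3,i=1: s = 12+4 = 16
p=3,i=2: s = 16+5 = 21
p=4,i=0: s = 21+4 = 25
p=4,i=1: s = 25+5 = 30
p=4,i=2: s = 30+6 = 36
p=5,i=0: s = 36+5 = 41
p=5,i=1: s = 41+6 = 47
p=5,i=2: s = 47+7 = 54

54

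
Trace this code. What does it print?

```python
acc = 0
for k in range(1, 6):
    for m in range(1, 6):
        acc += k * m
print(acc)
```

225

k=1,m=1: acc = 0+1 = 1
k=1,m=2: acc = 1+2 = 3
k=1,m=3: acc = 3+3 = 6
k=1,m=4: acc = 6+4 = 10
k=1,m=5: acc = 10+5 = 15
k=2,m=1: acc = 15+2 = 17
k=2,m=2: acc = 17+4 = 21
k=2,m=3: acc = 21+6 = 27
k=2,m=4: acc = 27+8 = 35
k=2,m=5: acc = 35+10 = 45
k=3,m=1: acc = 45+3 = 48
k=3,m=2: acc = 48+6 = 54
k=3,m=3: acc = 54+9 = 63
k=3,m=4: acc = 63+12 = 75
k=3,m=5: acc = 75+15 = 90
k=4,m=1: acc = 90+4 = 94
k=4,m=2: acc = 94+8 = 102
k=4,m=3: acc = 102+12 = 114
k=4,m=4: acc = 114+16 = 130
k=4,m=5: acc = 130+20 = 150
k=5,m=1: acc = 150+5 = 155
k=5,m=2: acc = 155+10 = 165
k=5,m=3: acc = 165+15 = 180
k=5,m=4: acc = 180+20 = 200
k=5,m=5: acc = 200+25 = 225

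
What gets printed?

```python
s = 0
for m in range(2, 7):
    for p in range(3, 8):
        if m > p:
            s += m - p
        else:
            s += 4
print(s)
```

m=2,p=3: not 2>3, s = 0+4 = 4
m=2,p=4: not 2>4, s = 4+4 = 8
m=2,p=5: not 2>5, s = 8+4 = 12
m=2,p=6: not 2>6, s = 12+4 = 16
m=2,p=7: not 2>7, s = 16+4 = 20
m=3,p=3: not 3>3, s = 20+4 = 24
m=3,p=4: not 3>4, s = 24+4 = 28
m=3,p=5: not 3>5, s = 28+4 = 32
m=3,p=6: not 3>6, s = 32+4 = 36
m=3,p=7: not 3>7, s = 36+4 = 40
m=4,p=3: 4>3, s = 40+1 = 41
m=4,p=4: not 4>4, s = 41+4 = 45
m=4,p=5: not 4>5, s = 45+4 = 49
m=4,p=6: not 4>6, s = 49+4 = 53
m=4,p=7: not 4>7, s = 53+4 = 57
m=5,p=3: 5>3, s = 57+2 = 59
m=5,p=4: 5>4, s = 59+1 = 60
m=5,p=5: not 5>5, s = 60+4 = 64
m=5,p=6: not 5>6, s = 64+4 = 68
m=5,p=7: not 5>7, s = 68+4 = 72
m=6,p=3: 6>3, s = 72+3 = 75
m=6,p=4: 6>4, s = 75+2 = 77
m=6,p=5: 6>5, s = 77+1 = 78
m=6,p=6: not 6>6, s = 78+4 = 82
m=6,p=7: not 6>7, s = 82+4 = 86

86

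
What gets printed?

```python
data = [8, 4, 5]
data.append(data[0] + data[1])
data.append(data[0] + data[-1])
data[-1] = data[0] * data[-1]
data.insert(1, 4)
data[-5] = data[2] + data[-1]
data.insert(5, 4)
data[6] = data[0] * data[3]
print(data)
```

append data[0]+data[1] = 8+4 = 12 → [8, 4, 5, 12]
append data[0]+data[-1] = 8+12 = 20 → [8, 4, 5, 12, 20]
data[-1] = data[0]*data[-1] = 8*20 = 160 → [8, 4, 5, 12, 160]
insert 4 at 1 → [8, 4, 4, 5, 12, 160]
data[-5] = data[2]+data[-1] = 4+160 = 164 → [8, 164, 4, 5, 12, 160]
insert 4 at 5 → [8, 164, 4, 5, 12, 4, 160]
data[6] = data[0]*data[3] = 8*5 = 40 → [8, 164, 4, 5, 12, 4, 40]

[8, 164, 4, 5, 12, 4, 40]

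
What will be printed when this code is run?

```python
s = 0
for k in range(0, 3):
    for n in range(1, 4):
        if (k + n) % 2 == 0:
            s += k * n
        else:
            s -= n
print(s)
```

-2

k=0,n=1: odd sum, s = 0-1 = -1
k=0,n=2: even sum, s = (-1)+0 = -1
k=0,n=3: odd sum, s = (-1)-3 = -4
k=1,n=1: even sum, s = (-4)+1 = -3
k=1,n=2: odd sum, s = (-3)-2 = -5
k=1,n=3: even sum, s = (-5)+3 = -2
k=2,n=1: odd sum, s = (-2)-1 = -3
k=2,n=2: even sum, s = (-3)+4 = 1
k=2,n=3: odd sum, s = 1-3 = -2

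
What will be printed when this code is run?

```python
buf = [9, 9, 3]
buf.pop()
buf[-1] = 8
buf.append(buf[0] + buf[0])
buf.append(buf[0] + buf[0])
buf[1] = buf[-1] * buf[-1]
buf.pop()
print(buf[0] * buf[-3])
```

81

pop() removes 3 → [9, 9]
buf[-1] = 8 → [9, 8]
append buf[0]+buf[0] = 9+9 = 18 → [9, 8, 18]
append buf[0]+buf[0] = 9+9 = 18 → [9, 8, 18, 18]
buf[1] = buf[-1]*buf[-1] = 18*18 = 324 → [9, 324, 18, 18]
pop() removes 18 → [9, 324, 18]
buf[0]*buf[-3] = 9*9 = 81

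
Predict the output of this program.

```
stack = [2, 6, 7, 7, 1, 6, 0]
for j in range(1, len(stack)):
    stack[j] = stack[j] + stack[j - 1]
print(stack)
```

j=1: stack[1] = 6+2 = 8 → [2, 8, 7, 7, 1, 6, 0]
j=2: stack[2] = 7+8 = 15 → [2, 8, 15, 7, 1, 6, 0]
j=3: stack[3] = 7+15 = 22 → [2, 8, 15, 22, 1, 6, 0]
j=4: stack[4] = 1+22 = 23 → [2, 8, 15, 22, 23, 6, 0]
j=5: stack[5] = 6+23 = 29 → [2, 8, 15, 22, 23, 29, 0]
j=6: stack[6] = 0+29 = 29 → [2, 8, 15, 22, 23, 29, 29]

[2, 8, 15, 22, 23, 29, 29]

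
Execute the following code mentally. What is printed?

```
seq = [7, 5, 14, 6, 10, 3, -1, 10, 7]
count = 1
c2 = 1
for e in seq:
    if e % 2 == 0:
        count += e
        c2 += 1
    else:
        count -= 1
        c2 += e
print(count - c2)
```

e=7: not even, count = 1-1 = 0; c2=8
e=5: not even, count = 0-1 = -1; c2=13
e=14: even, count = (-1)+14 = 13; c2=14
e=6: even, count = 13+6 = 19; c2=15
e=10: even, count = 19+10 = 29; c2=16
e=3: not even, count = 29-1 = 28; c2=19
e=-1: not even, count = 28-1 = 27; c2=18
e=10: even, count = 27+10 = 37; c2=19
e=7: not even, count = 37-1 = 36; c2=26
count-c2 = 36-26 = 10

10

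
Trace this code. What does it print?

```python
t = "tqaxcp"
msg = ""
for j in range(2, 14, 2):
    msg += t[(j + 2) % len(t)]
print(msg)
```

j=2: add t[4]='c' → 'c'
j=4: add t[0]='t' → 'ct'
j=6: add t[2]='a' → 'cta'
j=8: add t[4]='c' → 'ctac'
j=10: add t[0]='t' → 'ctact'
j=12: add t[2]='a' → 'ctacta'

ctacta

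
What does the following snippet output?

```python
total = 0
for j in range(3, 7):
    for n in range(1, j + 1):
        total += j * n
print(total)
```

259

j=3,n=1: total = 0+3 = 3
j=3,n=2: total = 3+6 = 9
j=3,n=3: total = 9+9 = 18
j=4,n=1: total = 18+4 = 22
j=4,n=2: total = 22+8 = 30
j=4,n=3: total = 30+12 = 42
j=4,n=4: total = 42+16 = 58
j=5,n=1: total = 58+5 = 63
j=5,n=2: total = 63+10 = 73
j=5,n=3: total = 73+15 = 88
j=5,n=4: total = 88+20 = 108
j=5,n=5: total = 108+25 = 133
j=6,n=1: total = 133+6 = 139
j=6,n=2: total = 139+12 = 151
j=6,n=3: total = 151+18 = 169
j=6,n=4: total = 169+24 = 193
j=6,n=5: total = 193+30 = 223
j=6,n=6: total = 223+36 = 259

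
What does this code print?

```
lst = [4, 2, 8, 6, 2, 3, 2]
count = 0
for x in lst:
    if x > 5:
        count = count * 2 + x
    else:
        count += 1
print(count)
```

x=4: not >5, count = 0+1 = 1
x=2: not >5, count = 1+1 = 2
x=8: >5, count = 2*2+8 = 12
x=6: >5, count = 12*2+6 = 30
x=2: not >5, count = 30+1 = 31
x=3: not >5, count = 31+1 = 32
x=2: not >5, count = 32+1 = 33

33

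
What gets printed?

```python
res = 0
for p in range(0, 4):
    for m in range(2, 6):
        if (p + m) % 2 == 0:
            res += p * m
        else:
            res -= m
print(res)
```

16

p=0,m=2: even sum, res = 0+0 = 0
p=0,m=3: odd sum, res = 0-3 = -3
p=0,m=4: even sum, res = (-3)+0 = -3
p=0,m=5: odd sum, res = (-3)-5 = -8
p=1,m=2: odd sum, res = (-8)-2 = -10
p=1,m=3: even sum, res = (-10)+3 = -7
p=1,m=4: odd sum, res = (-7)-4 = -11
p=1,m=5: even sum, res = (-11)+5 = -6
p=2,m=2: even sum, res = (-6)+4 = -2
p=2,m=3: odd sum, res = (-2)-3 = -5
p=2,m=4: even sum, res = (-5)+8 = 3
p=2,m=5: odd sum, res = 3-5 = -2
p=3,m=2: odd sum, res = (-2)-2 = -4
p=3,m=3: even sum, res = (-4)+9 = 5
p=3,m=4: odd sum, res = 5-4 = 1
p=3,m=5: even sum, res = 1+15 = 16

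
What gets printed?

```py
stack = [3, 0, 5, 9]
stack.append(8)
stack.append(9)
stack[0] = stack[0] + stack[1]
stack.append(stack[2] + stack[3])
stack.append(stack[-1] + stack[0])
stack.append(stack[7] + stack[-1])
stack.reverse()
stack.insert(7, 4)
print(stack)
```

append 8 → [3, 0, 5, 9, 8]
append 9 → [3, 0, 5, 9, 8, 9]
stack[0] = stack[0]+stack[1] = 3+0 = 3 → [3, 0, 5, 9, 8, 9]
append stack[2]+stack[3] = 5+9 = 14 → [3, 0, 5, 9, 8, 9, 14]
append stack[-1]+stack[0] = 14+3 = 17 → [3, 0, 5, 9, 8, 9, 14, 17]
append stack[7]+stack[-1] = 17+17 = 34 → [3, 0, 5, 9, 8, 9, 14, 17, 34]
reverse → [34, 17, 14, 9, 8, 9, 5, 0, 3]
insert 4 at 7 → [34, 17, 14, 9, 8, 9, 5, 4, 0, 3]

[34, 17, 14, 9, 8, 9, 5, 4, 0, 3]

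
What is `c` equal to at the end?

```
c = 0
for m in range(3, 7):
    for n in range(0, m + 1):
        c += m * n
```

259

m=3,n=0: c = 0+0 = 0
m=3,n=1: c = 0+3 = 3
m=3,n=2: c = 3+6 = 9
m=3,n=3: c = 9+9 = 18
m=4,n=0: c = 18+0 = 18
m=4,n=1: c = 18+4 = 22
m=4,n=2: c = 22+8 = 30
m=4,n=3: c = 30+12 = 42
m=4,n=4: c = 42+16 = 58
m=5,n=0: c = 58+0 = 58
m=5,n=1: c = 58+5 = 63
m=5,n=2: c = 63+10 = 73
m=5,n=3: c = 73+15 = 88
m=5,n=4: c = 88+20 = 108
m=5,n=5: c = 108+25 = 133
m=6,n=0: c = 133+0 = 133
m=6,n=1: c = 133+6 = 139
m=6,n=2: c = 139+12 = 151
m=6,n=3: c = 151+18 = 169
m=6,n=4: c = 169+24 = 193
m=6,n=5: c = 193+30 = 223
m=6,n=6: c = 223+36 = 259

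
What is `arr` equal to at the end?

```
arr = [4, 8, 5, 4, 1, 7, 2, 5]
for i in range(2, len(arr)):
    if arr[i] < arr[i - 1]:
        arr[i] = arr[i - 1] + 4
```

[4, 8, 12, 16, 20, 24, 28, 32]

i=2: 5<8, arr[2] = 8+4 = 12 → [4, 8, 12, 4, 1, 7, 2, 5]
i=3: 4<12, arr[3] = 12+4 = 16 → [4, 8, 12, 16, 1, 7, 2, 5]
i=4: 1<16, arr[4] = 16+4 = 20 → [4, 8, 12, 16, 20, 7, 2, 5]
i=5: 7<20, arr[5] = 20+4 = 24 → [4, 8, 12, 16, 20, 24, 2, 5]
i=6: 2<24, arr[6] = 24+4 = 28 → [4, 8, 12, 16, 20, 24, 28, 5]
i=7: 5<28, arr[7] = 28+4 = 32 → [4, 8, 12, 16, 20, 24, 28, 32]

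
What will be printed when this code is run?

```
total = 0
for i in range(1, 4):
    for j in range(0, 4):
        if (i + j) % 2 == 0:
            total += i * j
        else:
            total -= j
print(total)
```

12

i=1,j=0: odd sum, total = 0-0 = 0
i=1,j=1: even sum, total = 0+1 = 1
i=1,j=2: odd sum, total = 1-2 = -1
i=1,j=3: even sum, total = (-1)+3 = 2
i=2,j=0: even sum, total = 2+0 = 2
i=2,j=1: odd sum, total = 2-1 = 1
i=2,j=2: even sum, total = 1+4 = 5
i=2,j=3: odd sum, total = 5-3 = 2
i=3,j=0: odd sum, total = 2-0 = 2
i=3,j=1: even sum, total = 2+3 = 5
i=3,j=2: odd sum, total = 5-2 = 3
i=3,j=3: even sum, total = 3+9 = 12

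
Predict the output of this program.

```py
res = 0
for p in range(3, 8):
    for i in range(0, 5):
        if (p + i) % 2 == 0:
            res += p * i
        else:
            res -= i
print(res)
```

p=3,i=0: odd sum, res = 0-0 = 0
p=3,i=1: even sum, res = 0+3 = 3
p=3,i=2: odd sum, res = 3-2 = 1
p=3,i=3: even sum, res = 1+9 = 10
p=3,i=4: odd sum, res = 10-4 = 6
p=4,i=0: even sum, res = 6+0 = 6
p=4,i=1: odd sum, res = 6-1 = 5
p=4,i=2: even sum, res = 5+8 = 13
p=4,i=3: odd sum, res = 13-3 = 10
p=4,i=4: even sum, res = 10+16 = 26
p=5,i=0: odd sum, res = 26-0 = 26
p=5,i=1: even sum, res = 26+5 = 31
p=5,i=2: odd sum, res = 31-2 = 29
p=5,i=3: even sum, res = 29+15 = 44
p=5,i=4: odd sum, res = 44-4 = 40
p=6,i=0: even sum, res = 40+0 = 40
p=6,i=1: odd sum, res = 40-1 = 39
p=6,i=2: even sum, res = 39+12 = 51
p=6,i=3: odd sum, res = 51-3 = 48
p=6,i=4: even sum, res = 48+24 = 72
p=7,i=0: odd sum, res = 72-0 = 72
p=7,i=1: even sum, res = 72+7 = 79
p=7,i=2: odd sum, res = 79-2 = 77
p=7,i=3: even sum, res = 77+21 = 98
p=7,i=4: odd sum, res = 98-4 = 94

94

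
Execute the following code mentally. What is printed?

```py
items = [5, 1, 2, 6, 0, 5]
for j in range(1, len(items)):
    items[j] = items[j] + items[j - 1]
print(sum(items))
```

66

j=1: items[1] = 1+5 = 6 → [5, 6, 2, 6, 0, 5]
j=2: items[2] = 2+6 = 8 → [5, 6, 8, 6, 0, 5]
j=3: items[3] = 6+8 = 14 → [5, 6, 8, 14, 0, 5]
j=4: items[4] = 0+14 = 14 → [5, 6, 8, 14, 14, 5]
j=5: items[5] = 5+14 = 19 → [5, 6, 8, 14, 14, 19]
sum = 66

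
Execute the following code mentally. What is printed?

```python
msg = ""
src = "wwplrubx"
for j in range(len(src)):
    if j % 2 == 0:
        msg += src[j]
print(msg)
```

wprb

j=0: add 'w' → 'w'
j=1: skip
j=2: add 'p' → 'wp'
j=3: skip
j=4: add 'r' → 'wpr'
j=5: skip
j=6: add 'b' → 'wprb'
j=7: skip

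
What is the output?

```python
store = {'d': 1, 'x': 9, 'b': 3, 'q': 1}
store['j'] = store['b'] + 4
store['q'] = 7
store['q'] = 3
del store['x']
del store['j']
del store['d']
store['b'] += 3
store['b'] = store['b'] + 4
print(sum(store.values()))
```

store['j'] = store['b']+4 = 7 → {'d': 1, 'x': 9, 'b': 3, 'q': 1, 'j': 7}
store['q'] = 7 → {'d': 1, 'x': 9, 'b': 3, 'q': 7, 'j': 7}
store['q'] = 3 → {'d': 1, 'x': 9, 'b': 3, 'q': 3, 'j': 7}
del 'x' → {'d': 1, 'b': 3, 'q': 3, 'j': 7}
del 'j' → {'d': 1, 'b': 3, 'q': 3}
del 'd' → {'b': 3, 'q': 3}
store['b'] = 3+3 = 6 → {'b': 6, 'q': 3}
store['b'] = store['b']+4 = 10 → {'b': 10, 'q': 3}
sum of values = 13

13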